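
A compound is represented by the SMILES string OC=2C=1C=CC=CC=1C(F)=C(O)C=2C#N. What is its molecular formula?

C11H6FNO2

Walk through each heavy atom and fill implicit hydrogens from standard valence (C 4, N 3, O 2, S 2, halogen 1):
  atom 1: O, bond orders sum to 1 (valence 2) → 1 H
  atom 2: C, bond orders sum to 4 (valence 4) → 0 H
  atom 3: C, bond orders sum to 4 (valence 4) → 0 H
  atom 4: C, bond orders sum to 3 (valence 4) → 1 H
  atom 5: C, bond orders sum to 3 (valence 4) → 1 H
  atom 6: C, bond orders sum to 3 (valence 4) → 1 H
  atom 7: C, bond orders sum to 3 (valence 4) → 1 H
  atom 8: C, bond orders sum to 4 (valence 4) → 0 H
  atom 9: C, bond orders sum to 4 (valence 4) → 0 H
  atom 10: F (halogen, monovalent) → 0 H
  atom 11: C, bond orders sum to 4 (valence 4) → 0 H
  atom 12: O, bond orders sum to 1 (valence 2) → 1 H
  atom 13: C, bond orders sum to 4 (valence 4) → 0 H
  atom 14: C, bond orders sum to 4 (valence 4) → 0 H
  atom 15: N, bond orders sum to 3 (valence 3) → 0 H
Totals → C:11, H:6, F:1, N:1, O:2.
In Hill order: C11H6FNO2.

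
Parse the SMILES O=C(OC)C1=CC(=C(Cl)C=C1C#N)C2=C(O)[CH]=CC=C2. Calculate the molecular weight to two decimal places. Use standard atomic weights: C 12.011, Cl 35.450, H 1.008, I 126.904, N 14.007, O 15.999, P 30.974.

First, the molecular formula is C15H10ClNO3 (counting implicit H from valence).
  C: 15 × 12.011 = 180.165
  Cl: 1 × 35.450 = 35.450
  H: 10 × 1.008 = 10.080
  N: 1 × 14.007 = 14.007
  O: 3 × 15.999 = 47.997
Sum: 15×12.011 + 1×35.450 + 10×1.008 + 1×14.007 + 3×15.999 = 287.699 → 287.70 g/mol.

287.70 g/mol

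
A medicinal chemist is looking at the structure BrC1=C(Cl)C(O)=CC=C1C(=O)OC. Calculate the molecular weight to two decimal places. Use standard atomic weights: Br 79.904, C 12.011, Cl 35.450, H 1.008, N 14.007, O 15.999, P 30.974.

265.49 g/mol

First, the molecular formula is C8H6BrClO3 (counting implicit H from valence).
  Br: 1 × 79.904 = 79.904
  C: 8 × 12.011 = 96.088
  Cl: 1 × 35.450 = 35.450
  H: 6 × 1.008 = 6.048
  O: 3 × 15.999 = 47.997
Sum: 1×79.904 + 8×12.011 + 1×35.450 + 6×1.008 + 3×15.999 = 265.487 → 265.49 g/mol.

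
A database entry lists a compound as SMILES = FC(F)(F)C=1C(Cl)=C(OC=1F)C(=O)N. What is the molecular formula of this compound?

Walk through each heavy atom and fill implicit hydrogens from standard valence (C 4, N 3, O 2, S 2, halogen 1):
  atom 1: F (halogen, monovalent) → 0 H
  atom 2: C, bond orders sum to 4 (valence 4) → 0 H
  atom 3: F (halogen, monovalent) → 0 H
  atom 4: F (halogen, monovalent) → 0 H
  atom 5: C, bond orders sum to 4 (valence 4) → 0 H
  atom 6: C, bond orders sum to 4 (valence 4) → 0 H
  atom 7: Cl (halogen, monovalent) → 0 H
  atom 8: C, bond orders sum to 4 (valence 4) → 0 H
  atom 9: O, bond orders sum to 2 (valence 2) → 0 H
  atom 10: C, bond orders sum to 4 (valence 4) → 0 H
  atom 11: F (halogen, monovalent) → 0 H
  atom 12: C, bond orders sum to 4 (valence 4) → 0 H
  atom 13: O, bond orders sum to 2 (valence 2) → 0 H
  atom 14: N, bond orders sum to 1 (valence 3) → 2 H
Totals → C:6, H:2, Cl:1, F:4, N:1, O:2.
In Hill order: C6H2ClF4NO2.

C6H2ClF4NO2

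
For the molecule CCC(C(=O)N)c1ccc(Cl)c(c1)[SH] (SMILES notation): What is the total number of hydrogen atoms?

Walk through each heavy atom and fill implicit hydrogens from standard valence (C 4, N 3, O 2, S 2, halogen 1); for lowercase aromatic atoms, an aromatic c carries 1 H when it has two neighbours and 0 H with three, and aromatic n carries 0 H:
  atom 1: C, bond orders sum to 1 (valence 4) → 3 H
  atom 2: C, bond orders sum to 2 (valence 4) → 2 H
  atom 3: C, bond orders sum to 3 (valence 4) → 1 H
  atom 4: C, bond orders sum to 4 (valence 4) → 0 H
  atom 5: O, bond orders sum to 2 (valence 2) → 0 H
  atom 6: N, bond orders sum to 1 (valence 3) → 2 H
  atom 7: aromatic c, 3 neighbours → 0 H
  atom 8: aromatic c, 2 neighbours → 1 H
  atom 9: aromatic c, 2 neighbours → 1 H
  atom 10: aromatic c, 3 neighbours → 0 H
  atom 11: Cl (halogen, monovalent) → 0 H
  atom 12: aromatic c, 3 neighbours → 0 H
  atom 13: aromatic c, 2 neighbours → 1 H
  atom 14: S with explicit H count 1
Total hydrogens: 12.

12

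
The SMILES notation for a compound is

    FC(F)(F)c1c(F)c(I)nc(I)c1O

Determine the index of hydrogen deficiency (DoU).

Molecular formula: C6HF4I2NO.
DoU = (2C + 2 + N − H − X) / 2, where X is the halogen count and O/S are ignored.
    = (2·6 + 2 + 1 − 1 − 6) / 2 = 8 / 2 = 4.

4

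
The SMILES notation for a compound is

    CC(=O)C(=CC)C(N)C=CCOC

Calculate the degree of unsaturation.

3

Degree of unsaturation = (number of rings) + (number of π bonds).
Ring closures in the SMILES: 0.
π bonds: 3 double bonds (each 1 DoU) → 3 DoU from unsaturation.
Total DoU = 0 + 3 = 3.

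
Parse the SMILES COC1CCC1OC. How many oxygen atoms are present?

2

Scan the SMILES for O atoms (remember two-letter symbols like Cl and Br are single atoms).
Oxygen count: 2.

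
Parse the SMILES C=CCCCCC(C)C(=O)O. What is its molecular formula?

Walk through each heavy atom and fill implicit hydrogens from standard valence (C 4, N 3, O 2, S 2, halogen 1):
  atom 1: C, bond orders sum to 2 (valence 4) → 2 H
  atom 2: C, bond orders sum to 3 (valence 4) → 1 H
  atom 3: C, bond orders sum to 2 (valence 4) → 2 H
  atom 4: C, bond orders sum to 2 (valence 4) → 2 H
  atom 5: C, bond orders sum to 2 (valence 4) → 2 H
  atom 6: C, bond orders sum to 2 (valence 4) → 2 H
  atom 7: C, bond orders sum to 3 (valence 4) → 1 H
  atom 8: C, bond orders sum to 1 (valence 4) → 3 H
  atom 9: C, bond orders sum to 4 (valence 4) → 0 H
  atom 10: O, bond orders sum to 2 (valence 2) → 0 H
  atom 11: O, bond orders sum to 1 (valence 2) → 1 H
Totals → C:9, H:16, O:2.
In Hill order: C9H16O2.

C9H16O2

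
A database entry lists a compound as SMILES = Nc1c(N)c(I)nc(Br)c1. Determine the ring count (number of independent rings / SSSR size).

In SMILES, each pair of matching ring-closure digits denotes one ring-closing bond; the number of such bonds equals the number of independent rings.
Ring-closure bonds here: 1.

1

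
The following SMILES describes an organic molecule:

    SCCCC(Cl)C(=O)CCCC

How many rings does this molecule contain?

In SMILES, each pair of matching ring-closure digits denotes one ring-closing bond; the number of such bonds equals the number of independent rings.
Ring-closure bonds here: 0.

0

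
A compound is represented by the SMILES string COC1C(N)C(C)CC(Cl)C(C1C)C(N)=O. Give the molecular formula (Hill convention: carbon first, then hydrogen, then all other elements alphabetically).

C11H21ClN2O2

Walk through each heavy atom and fill implicit hydrogens from standard valence (C 4, N 3, O 2, S 2, halogen 1):
  atom 1: C, bond orders sum to 1 (valence 4) → 3 H
  atom 2: O, bond orders sum to 2 (valence 2) → 0 H
  atom 3: C, bond orders sum to 3 (valence 4) → 1 H
  atom 4: C, bond orders sum to 3 (valence 4) → 1 H
  atom 5: N, bond orders sum to 1 (valence 3) → 2 H
  atom 6: C, bond orders sum to 3 (valence 4) → 1 H
  atom 7: C, bond orders sum to 1 (valence 4) → 3 H
  atom 8: C, bond orders sum to 2 (valence 4) → 2 H
  atom 9: C, bond orders sum to 3 (valence 4) → 1 H
  atom 10: Cl (halogen, monovalent) → 0 H
  atom 11: C, bond orders sum to 3 (valence 4) → 1 H
  atom 12: C, bond orders sum to 3 (valence 4) → 1 H
  atom 13: C, bond orders sum to 1 (valence 4) → 3 H
  atom 14: C, bond orders sum to 4 (valence 4) → 0 H
  atom 15: N, bond orders sum to 1 (valence 3) → 2 H
  atom 16: O, bond orders sum to 2 (valence 2) → 0 H
Totals → C:11, H:21, Cl:1, N:2, O:2.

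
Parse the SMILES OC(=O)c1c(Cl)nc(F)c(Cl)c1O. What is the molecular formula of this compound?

C6H2Cl2FNO3

Walk through each heavy atom and fill implicit hydrogens from standard valence (C 4, N 3, O 2, S 2, halogen 1); for lowercase aromatic atoms, an aromatic c carries 1 H when it has two neighbours and 0 H with three, and aromatic n carries 0 H:
  atom 1: O, bond orders sum to 1 (valence 2) → 1 H
  atom 2: C, bond orders sum to 4 (valence 4) → 0 H
  atom 3: O, bond orders sum to 2 (valence 2) → 0 H
  atom 4: aromatic c, 3 neighbours → 0 H
  atom 5: aromatic c, 3 neighbours → 0 H
  atom 6: Cl (halogen, monovalent) → 0 H
  atom 7: aromatic n, 2 neighbours → 0 H
  atom 8: aromatic c, 3 neighbours → 0 H
  atom 9: F (halogen, monovalent) → 0 H
  atom 10: aromatic c, 3 neighbours → 0 H
  atom 11: Cl (halogen, monovalent) → 0 H
  atom 12: aromatic c, 3 neighbours → 0 H
  atom 13: O, bond orders sum to 1 (valence 2) → 1 H
Totals → C:6, H:2, Cl:2, F:1, N:1, O:3.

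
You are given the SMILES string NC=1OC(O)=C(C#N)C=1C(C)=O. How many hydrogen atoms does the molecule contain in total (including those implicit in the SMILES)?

6

Walk through each heavy atom and fill implicit hydrogens from standard valence (C 4, N 3, O 2, S 2, halogen 1):
  atom 1: N, bond orders sum to 1 (valence 3) → 2 H
  atom 2: C, bond orders sum to 4 (valence 4) → 0 H
  atom 3: O, bond orders sum to 2 (valence 2) → 0 H
  atom 4: C, bond orders sum to 4 (valence 4) → 0 H
  atom 5: O, bond orders sum to 1 (valence 2) → 1 H
  atom 6: C, bond orders sum to 4 (valence 4) → 0 H
  atom 7: C, bond orders sum to 4 (valence 4) → 0 H
  atom 8: N, bond orders sum to 3 (valence 3) → 0 H
  atom 9: C, bond orders sum to 4 (valence 4) → 0 H
  atom 10: C, bond orders sum to 4 (valence 4) → 0 H
  atom 11: C, bond orders sum to 1 (valence 4) → 3 H
  atom 12: O, bond orders sum to 2 (valence 2) → 0 H
Total hydrogens: 6.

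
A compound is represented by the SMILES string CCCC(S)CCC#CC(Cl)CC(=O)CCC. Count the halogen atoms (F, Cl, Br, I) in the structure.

1

Halogen atoms appear at heavy-atom position 11 (1×Cl).
Other groups present: 1 alkyne, 1 ketone, 1 thiol.
Halogen count: 1.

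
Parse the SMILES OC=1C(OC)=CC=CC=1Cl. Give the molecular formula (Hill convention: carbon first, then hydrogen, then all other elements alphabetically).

C7H7ClO2

Walk through each heavy atom and fill implicit hydrogens from standard valence (C 4, N 3, O 2, S 2, halogen 1):
  atom 1: O, bond orders sum to 1 (valence 2) → 1 H
  atom 2: C, bond orders sum to 4 (valence 4) → 0 H
  atom 3: C, bond orders sum to 4 (valence 4) → 0 H
  atom 4: O, bond orders sum to 2 (valence 2) → 0 H
  atom 5: C, bond orders sum to 1 (valence 4) → 3 H
  atom 6: C, bond orders sum to 3 (valence 4) → 1 H
  atom 7: C, bond orders sum to 3 (valence 4) → 1 H
  atom 8: C, bond orders sum to 3 (valence 4) → 1 H
  atom 9: C, bond orders sum to 4 (valence 4) → 0 H
  atom 10: Cl (halogen, monovalent) → 0 H
Totals → C:7, H:7, Cl:1, O:2.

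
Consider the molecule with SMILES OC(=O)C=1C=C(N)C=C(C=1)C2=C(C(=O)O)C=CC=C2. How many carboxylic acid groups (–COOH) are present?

The carboxylic acid motif appears at heavy-atom positions 2, 13 in the SMILES.
Other groups present: 1 primary amine.
Carboxylic acid count: 2.

2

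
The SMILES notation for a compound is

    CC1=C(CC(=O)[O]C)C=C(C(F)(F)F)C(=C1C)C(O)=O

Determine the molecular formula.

Walk through each heavy atom and fill implicit hydrogens from standard valence (C 4, N 3, O 2, S 2, halogen 1):
  atom 1: C, bond orders sum to 1 (valence 4) → 3 H
  atom 2: C, bond orders sum to 4 (valence 4) → 0 H
  atom 3: C, bond orders sum to 4 (valence 4) → 0 H
  atom 4: C, bond orders sum to 2 (valence 4) → 2 H
  atom 5: C, bond orders sum to 4 (valence 4) → 0 H
  atom 6: O, bond orders sum to 2 (valence 2) → 0 H
  atom 7: O with explicit H count 0
  atom 8: C, bond orders sum to 1 (valence 4) → 3 H
  atom 9: C, bond orders sum to 3 (valence 4) → 1 H
  atom 10: C, bond orders sum to 4 (valence 4) → 0 H
  atom 11: C, bond orders sum to 4 (valence 4) → 0 H
  atom 12: F (halogen, monovalent) → 0 H
  atom 13: F (halogen, monovalent) → 0 H
  atom 14: F (halogen, monovalent) → 0 H
  atom 15: C, bond orders sum to 4 (valence 4) → 0 H
  atom 16: C, bond orders sum to 4 (valence 4) → 0 H
  atom 17: C, bond orders sum to 1 (valence 4) → 3 H
  atom 18: C, bond orders sum to 4 (valence 4) → 0 H
  atom 19: O, bond orders sum to 1 (valence 2) → 1 H
  atom 20: O, bond orders sum to 2 (valence 2) → 0 H
Totals → C:13, H:13, F:3, O:4.
In Hill order: C13H13F3O4.

C13H13F3O4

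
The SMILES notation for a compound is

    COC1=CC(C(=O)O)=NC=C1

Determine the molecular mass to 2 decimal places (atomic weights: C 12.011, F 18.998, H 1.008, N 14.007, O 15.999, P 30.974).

First, the molecular formula is C7H7NO3 (counting implicit H from valence).
  C: 7 × 12.011 = 84.077
  H: 7 × 1.008 = 7.056
  N: 1 × 14.007 = 14.007
  O: 3 × 15.999 = 47.997
Sum: 7×12.011 + 7×1.008 + 1×14.007 + 3×15.999 = 153.137 → 153.14 g/mol.

153.14 g/mol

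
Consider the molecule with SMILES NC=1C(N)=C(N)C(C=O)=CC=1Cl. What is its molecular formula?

C7H8ClN3O

Walk through each heavy atom and fill implicit hydrogens from standard valence (C 4, N 3, O 2, S 2, halogen 1):
  atom 1: N, bond orders sum to 1 (valence 3) → 2 H
  atom 2: C, bond orders sum to 4 (valence 4) → 0 H
  atom 3: C, bond orders sum to 4 (valence 4) → 0 H
  atom 4: N, bond orders sum to 1 (valence 3) → 2 H
  atom 5: C, bond orders sum to 4 (valence 4) → 0 H
  atom 6: N, bond orders sum to 1 (valence 3) → 2 H
  atom 7: C, bond orders sum to 4 (valence 4) → 0 H
  atom 8: C, bond orders sum to 3 (valence 4) → 1 H
  atom 9: O, bond orders sum to 2 (valence 2) → 0 H
  atom 10: C, bond orders sum to 3 (valence 4) → 1 H
  atom 11: C, bond orders sum to 4 (valence 4) → 0 H
  atom 12: Cl (halogen, monovalent) → 0 H
Totals → C:7, H:8, Cl:1, N:3, O:1.
In Hill order: C7H8ClN3O.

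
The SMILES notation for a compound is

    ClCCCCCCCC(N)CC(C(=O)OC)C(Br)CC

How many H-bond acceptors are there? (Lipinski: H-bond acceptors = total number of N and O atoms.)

N atoms: 1; O atoms: 2.
Lipinski HBA = 1 + 2 = 3.

3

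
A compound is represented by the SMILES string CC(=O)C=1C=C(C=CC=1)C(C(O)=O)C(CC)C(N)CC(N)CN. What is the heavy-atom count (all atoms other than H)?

23

Every atom symbol written in the SMILES (organic subset) is one heavy atom; implicit H are not written.
Heavy atoms by element → C:17, N:3, O:3.
Total: 23.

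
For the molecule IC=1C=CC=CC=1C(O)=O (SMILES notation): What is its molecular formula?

Walk through each heavy atom and fill implicit hydrogens from standard valence (C 4, N 3, O 2, S 2, halogen 1):
  atom 1: I (halogen, monovalent) → 0 H
  atom 2: C, bond orders sum to 4 (valence 4) → 0 H
  atom 3: C, bond orders sum to 3 (valence 4) → 1 H
  atom 4: C, bond orders sum to 3 (valence 4) → 1 H
  atom 5: C, bond orders sum to 3 (valence 4) → 1 H
  atom 6: C, bond orders sum to 3 (valence 4) → 1 H
  atom 7: C, bond orders sum to 4 (valence 4) → 0 H
  atom 8: C, bond orders sum to 4 (valence 4) → 0 H
  atom 9: O, bond orders sum to 1 (valence 2) → 1 H
  atom 10: O, bond orders sum to 2 (valence 2) → 0 H
Totals → C:7, H:5, I:1, O:2.

C7H5IO2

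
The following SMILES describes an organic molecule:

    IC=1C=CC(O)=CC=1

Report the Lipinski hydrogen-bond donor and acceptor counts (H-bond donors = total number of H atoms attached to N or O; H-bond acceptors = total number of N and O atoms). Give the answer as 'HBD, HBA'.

Donors: find every N or O and count the H atoms it carries.
  atom 6 (O): bond orders sum to 1 → 1 H
Lipinski HBD = 1.
Acceptors: N atoms = 0, O atoms = 1 → HBA = 1.

1, 1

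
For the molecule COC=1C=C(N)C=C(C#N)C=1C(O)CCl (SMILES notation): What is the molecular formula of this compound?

C10H11ClN2O2

Walk through each heavy atom and fill implicit hydrogens from standard valence (C 4, N 3, O 2, S 2, halogen 1):
  atom 1: C, bond orders sum to 1 (valence 4) → 3 H
  atom 2: O, bond orders sum to 2 (valence 2) → 0 H
  atom 3: C, bond orders sum to 4 (valence 4) → 0 H
  atom 4: C, bond orders sum to 3 (valence 4) → 1 H
  atom 5: C, bond orders sum to 4 (valence 4) → 0 H
  atom 6: N, bond orders sum to 1 (valence 3) → 2 H
  atom 7: C, bond orders sum to 3 (valence 4) → 1 H
  atom 8: C, bond orders sum to 4 (valence 4) → 0 H
  atom 9: C, bond orders sum to 4 (valence 4) → 0 H
  atom 10: N, bond orders sum to 3 (valence 3) → 0 H
  atom 11: C, bond orders sum to 4 (valence 4) → 0 H
  atom 12: C, bond orders sum to 3 (valence 4) → 1 H
  atom 13: O, bond orders sum to 1 (valence 2) → 1 H
  atom 14: C, bond orders sum to 2 (valence 4) → 2 H
  atom 15: Cl (halogen, monovalent) → 0 H
Totals → C:10, H:11, Cl:1, N:2, O:2.
In Hill order: C10H11ClN2O2.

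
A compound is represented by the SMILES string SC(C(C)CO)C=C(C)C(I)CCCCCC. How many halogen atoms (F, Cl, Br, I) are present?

1

Halogen atoms appear at heavy-atom position 11 (1×I).
Other groups present: 1 alkene, 1 hydroxyl, 1 thiol.
Halogen count: 1.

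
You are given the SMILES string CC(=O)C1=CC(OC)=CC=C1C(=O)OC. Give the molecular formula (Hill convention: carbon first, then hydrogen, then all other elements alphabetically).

Walk through each heavy atom and fill implicit hydrogens from standard valence (C 4, N 3, O 2, S 2, halogen 1):
  atom 1: C, bond orders sum to 1 (valence 4) → 3 H
  atom 2: C, bond orders sum to 4 (valence 4) → 0 H
  atom 3: O, bond orders sum to 2 (valence 2) → 0 H
  atom 4: C, bond orders sum to 4 (valence 4) → 0 H
  atom 5: C, bond orders sum to 3 (valence 4) → 1 H
  atom 6: C, bond orders sum to 4 (valence 4) → 0 H
  atom 7: O, bond orders sum to 2 (valence 2) → 0 H
  atom 8: C, bond orders sum to 1 (valence 4) → 3 H
  atom 9: C, bond orders sum to 3 (valence 4) → 1 H
  atom 10: C, bond orders sum to 3 (valence 4) → 1 H
  atom 11: C, bond orders sum to 4 (valence 4) → 0 H
  atom 12: C, bond orders sum to 4 (valence 4) → 0 H
  atom 13: O, bond orders sum to 2 (valence 2) → 0 H
  atom 14: O, bond orders sum to 2 (valence 2) → 0 H
  atom 15: C, bond orders sum to 1 (valence 4) → 3 H
Totals → C:11, H:12, O:4.

C11H12O4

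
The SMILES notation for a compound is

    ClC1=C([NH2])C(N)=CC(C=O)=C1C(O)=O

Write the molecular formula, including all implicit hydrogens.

Walk through each heavy atom and fill implicit hydrogens from standard valence (C 4, N 3, O 2, S 2, halogen 1):
  atom 1: Cl (halogen, monovalent) → 0 H
  atom 2: C, bond orders sum to 4 (valence 4) → 0 H
  atom 3: C, bond orders sum to 4 (valence 4) → 0 H
  atom 4: N with explicit H count 2
  atom 5: C, bond orders sum to 4 (valence 4) → 0 H
  atom 6: N, bond orders sum to 1 (valence 3) → 2 H
  atom 7: C, bond orders sum to 3 (valence 4) → 1 H
  atom 8: C, bond orders sum to 4 (valence 4) → 0 H
  atom 9: C, bond orders sum to 3 (valence 4) → 1 H
  atom 10: O, bond orders sum to 2 (valence 2) → 0 H
  atom 11: C, bond orders sum to 4 (valence 4) → 0 H
  atom 12: C, bond orders sum to 4 (valence 4) → 0 H
  atom 13: O, bond orders sum to 1 (valence 2) → 1 H
  atom 14: O, bond orders sum to 2 (valence 2) → 0 H
Totals → C:8, H:7, Cl:1, N:2, O:3.
In Hill order: C8H7ClN2O3.

C8H7ClN2O3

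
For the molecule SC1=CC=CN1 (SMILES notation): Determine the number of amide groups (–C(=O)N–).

Scan the SMILES for the amide motif — none present.
Groups that are present: 1 thiol.

0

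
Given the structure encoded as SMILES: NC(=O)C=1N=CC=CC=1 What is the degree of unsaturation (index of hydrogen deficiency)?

Degree of unsaturation = (number of rings) + (number of π bonds).
Ring closures in the SMILES: 1.
π bonds: 4 double bonds (each 1 DoU) → 4 DoU from unsaturation.
Total DoU = 1 + 4 = 5.

5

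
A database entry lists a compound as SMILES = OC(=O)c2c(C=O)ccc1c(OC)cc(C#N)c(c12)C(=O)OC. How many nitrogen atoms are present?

1

Scan the SMILES for N atoms (remember two-letter symbols like Cl and Br are single atoms).
Nitrogen count: 1.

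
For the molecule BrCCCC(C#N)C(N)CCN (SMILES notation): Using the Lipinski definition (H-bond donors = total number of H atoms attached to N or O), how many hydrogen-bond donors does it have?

4

Donors: find every N or O and count the H atoms it carries.
  atom 7 (N): bond orders sum to 3 → 0 H
  atom 9 (N): bond orders sum to 1 → 2 H
  atom 12 (N): bond orders sum to 1 → 2 H
Lipinski HBD = 4.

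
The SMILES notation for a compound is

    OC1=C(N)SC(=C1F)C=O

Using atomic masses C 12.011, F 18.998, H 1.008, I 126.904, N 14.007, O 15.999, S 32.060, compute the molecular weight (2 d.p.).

161.15 g/mol

First, the molecular formula is C5H4FNO2S (counting implicit H from valence).
  C: 5 × 12.011 = 60.055
  F: 1 × 18.998 = 18.998
  H: 4 × 1.008 = 4.032
  N: 1 × 14.007 = 14.007
  O: 2 × 15.999 = 31.998
  S: 1 × 32.060 = 32.060
Sum: 5×12.011 + 1×18.998 + 4×1.008 + 1×14.007 + 2×15.999 + 1×32.060 = 161.150 → 161.15 g/mol.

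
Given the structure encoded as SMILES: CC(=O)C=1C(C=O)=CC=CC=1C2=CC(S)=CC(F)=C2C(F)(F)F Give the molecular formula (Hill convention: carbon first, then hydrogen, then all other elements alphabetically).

Walk through each heavy atom and fill implicit hydrogens from standard valence (C 4, N 3, O 2, S 2, halogen 1):
  atom 1: C, bond orders sum to 1 (valence 4) → 3 H
  atom 2: C, bond orders sum to 4 (valence 4) → 0 H
  atom 3: O, bond orders sum to 2 (valence 2) → 0 H
  atom 4: C, bond orders sum to 4 (valence 4) → 0 H
  atom 5: C, bond orders sum to 4 (valence 4) → 0 H
  atom 6: C, bond orders sum to 3 (valence 4) → 1 H
  atom 7: O, bond orders sum to 2 (valence 2) → 0 H
  atom 8: C, bond orders sum to 3 (valence 4) → 1 H
  atom 9: C, bond orders sum to 3 (valence 4) → 1 H
  atom 10: C, bond orders sum to 3 (valence 4) → 1 H
  atom 11: C, bond orders sum to 4 (valence 4) → 0 H
  atom 12: C, bond orders sum to 4 (valence 4) → 0 H
  atom 13: C, bond orders sum to 3 (valence 4) → 1 H
  atom 14: C, bond orders sum to 4 (valence 4) → 0 H
  atom 15: S, bond orders sum to 1 (valence 2) → 1 H
  atom 16: C, bond orders sum to 3 (valence 4) → 1 H
  atom 17: C, bond orders sum to 4 (valence 4) → 0 H
  atom 18: F (halogen, monovalent) → 0 H
  atom 19: C, bond orders sum to 4 (valence 4) → 0 H
  atom 20: C, bond orders sum to 4 (valence 4) → 0 H
  atom 21: F (halogen, monovalent) → 0 H
  atom 22: F (halogen, monovalent) → 0 H
  atom 23: F (halogen, monovalent) → 0 H
Totals → C:16, H:10, F:4, O:2, S:1.
In Hill order: C16H10F4O2S.

C16H10F4O2S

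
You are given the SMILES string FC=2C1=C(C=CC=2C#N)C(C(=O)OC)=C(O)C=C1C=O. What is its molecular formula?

C14H8FNO4

Walk through each heavy atom and fill implicit hydrogens from standard valence (C 4, N 3, O 2, S 2, halogen 1):
  atom 1: F (halogen, monovalent) → 0 H
  atom 2: C, bond orders sum to 4 (valence 4) → 0 H
  atom 3: C, bond orders sum to 4 (valence 4) → 0 H
  atom 4: C, bond orders sum to 4 (valence 4) → 0 H
  atom 5: C, bond orders sum to 3 (valence 4) → 1 H
  atom 6: C, bond orders sum to 3 (valence 4) → 1 H
  atom 7: C, bond orders sum to 4 (valence 4) → 0 H
  atom 8: C, bond orders sum to 4 (valence 4) → 0 H
  atom 9: N, bond orders sum to 3 (valence 3) → 0 H
  atom 10: C, bond orders sum to 4 (valence 4) → 0 H
  atom 11: C, bond orders sum to 4 (valence 4) → 0 H
  atom 12: O, bond orders sum to 2 (valence 2) → 0 H
  atom 13: O, bond orders sum to 2 (valence 2) → 0 H
  atom 14: C, bond orders sum to 1 (valence 4) → 3 H
  atom 15: C, bond orders sum to 4 (valence 4) → 0 H
  atom 16: O, bond orders sum to 1 (valence 2) → 1 H
  atom 17: C, bond orders sum to 3 (valence 4) → 1 H
  atom 18: C, bond orders sum to 4 (valence 4) → 0 H
  atom 19: C, bond orders sum to 3 (valence 4) → 1 H
  atom 20: O, bond orders sum to 2 (valence 2) → 0 H
Totals → C:14, H:8, F:1, N:1, O:4.
In Hill order: C14H8FNO4.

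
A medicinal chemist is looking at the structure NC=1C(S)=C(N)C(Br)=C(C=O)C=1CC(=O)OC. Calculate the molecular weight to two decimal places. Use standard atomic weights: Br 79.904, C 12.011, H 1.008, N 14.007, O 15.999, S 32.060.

First, the molecular formula is C10H11BrN2O3S (counting implicit H from valence).
  Br: 1 × 79.904 = 79.904
  C: 10 × 12.011 = 120.110
  H: 11 × 1.008 = 11.088
  N: 2 × 14.007 = 28.014
  O: 3 × 15.999 = 47.997
  S: 1 × 32.060 = 32.060
Sum: 1×79.904 + 10×12.011 + 11×1.008 + 2×14.007 + 3×15.999 + 1×32.060 = 319.173 → 319.17 g/mol.

319.17 g/mol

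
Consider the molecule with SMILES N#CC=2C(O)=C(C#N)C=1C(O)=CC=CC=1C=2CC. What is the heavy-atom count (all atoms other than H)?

18

Every atom symbol written in the SMILES (organic subset) is one heavy atom; implicit H are not written.
Heavy atoms by element → C:14, N:2, O:2.
Total: 18.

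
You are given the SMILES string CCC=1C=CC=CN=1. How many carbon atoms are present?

7

Count every carbon token in the SMILES (each C, including those in ring-closure positions and inside branches).
Carbon count: 7.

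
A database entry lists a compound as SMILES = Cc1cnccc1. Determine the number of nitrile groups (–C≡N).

0

Scan the SMILES for the nitrile motif — none present.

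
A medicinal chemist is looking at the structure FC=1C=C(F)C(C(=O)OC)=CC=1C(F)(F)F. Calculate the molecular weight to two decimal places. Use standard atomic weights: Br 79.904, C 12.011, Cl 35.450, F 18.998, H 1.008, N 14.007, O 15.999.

240.13 g/mol

First, the molecular formula is C9H5F5O2 (counting implicit H from valence).
  C: 9 × 12.011 = 108.099
  F: 5 × 18.998 = 94.990
  H: 5 × 1.008 = 5.040
  O: 2 × 15.999 = 31.998
Sum: 9×12.011 + 5×18.998 + 5×1.008 + 2×15.999 = 240.127 → 240.13 g/mol.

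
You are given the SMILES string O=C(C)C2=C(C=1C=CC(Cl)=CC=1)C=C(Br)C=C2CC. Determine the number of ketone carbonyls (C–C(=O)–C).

The ketone motif appears at heavy-atom position 2 in the SMILES.
Ketone count: 1.

1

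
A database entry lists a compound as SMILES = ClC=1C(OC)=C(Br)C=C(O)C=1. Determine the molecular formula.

C7H6BrClO2

Walk through each heavy atom and fill implicit hydrogens from standard valence (C 4, N 3, O 2, S 2, halogen 1):
  atom 1: Cl (halogen, monovalent) → 0 H
  atom 2: C, bond orders sum to 4 (valence 4) → 0 H
  atom 3: C, bond orders sum to 4 (valence 4) → 0 H
  atom 4: O, bond orders sum to 2 (valence 2) → 0 H
  atom 5: C, bond orders sum to 1 (valence 4) → 3 H
  atom 6: C, bond orders sum to 4 (valence 4) → 0 H
  atom 7: Br (halogen, monovalent) → 0 H
  atom 8: C, bond orders sum to 3 (valence 4) → 1 H
  atom 9: C, bond orders sum to 4 (valence 4) → 0 H
  atom 10: O, bond orders sum to 1 (valence 2) → 1 H
  atom 11: C, bond orders sum to 3 (valence 4) → 1 H
Totals → C:7, H:6, Br:1, Cl:1, O:2.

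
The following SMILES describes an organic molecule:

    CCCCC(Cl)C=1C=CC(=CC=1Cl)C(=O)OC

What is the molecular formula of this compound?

C13H16Cl2O2

Walk through each heavy atom and fill implicit hydrogens from standard valence (C 4, N 3, O 2, S 2, halogen 1):
  atom 1: C, bond orders sum to 1 (valence 4) → 3 H
  atom 2: C, bond orders sum to 2 (valence 4) → 2 H
  atom 3: C, bond orders sum to 2 (valence 4) → 2 H
  atom 4: C, bond orders sum to 2 (valence 4) → 2 H
  atom 5: C, bond orders sum to 3 (valence 4) → 1 H
  atom 6: Cl (halogen, monovalent) → 0 H
  atom 7: C, bond orders sum to 4 (valence 4) → 0 H
  atom 8: C, bond orders sum to 3 (valence 4) → 1 H
  atom 9: C, bond orders sum to 3 (valence 4) → 1 H
  atom 10: C, bond orders sum to 4 (valence 4) → 0 H
  atom 11: C, bond orders sum to 3 (valence 4) → 1 H
  atom 12: C, bond orders sum to 4 (valence 4) → 0 H
  atom 13: Cl (halogen, monovalent) → 0 H
  atom 14: C, bond orders sum to 4 (valence 4) → 0 H
  atom 15: O, bond orders sum to 2 (valence 2) → 0 H
  atom 16: O, bond orders sum to 2 (valence 2) → 0 H
  atom 17: C, bond orders sum to 1 (valence 4) → 3 H
Totals → C:13, H:16, Cl:2, O:2.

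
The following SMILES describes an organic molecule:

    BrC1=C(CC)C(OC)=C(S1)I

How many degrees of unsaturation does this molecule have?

3

Degree of unsaturation = (number of rings) + (number of π bonds).
Ring closures in the SMILES: 1.
π bonds: 2 double bonds (each 1 DoU) → 2 DoU from unsaturation.
Total DoU = 1 + 2 = 3.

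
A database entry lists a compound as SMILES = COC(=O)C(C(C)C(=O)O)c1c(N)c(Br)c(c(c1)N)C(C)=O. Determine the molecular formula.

Walk through each heavy atom and fill implicit hydrogens from standard valence (C 4, N 3, O 2, S 2, halogen 1); for lowercase aromatic atoms, an aromatic c carries 1 H when it has two neighbours and 0 H with three, and aromatic n carries 0 H:
  atom 1: C, bond orders sum to 1 (valence 4) → 3 H
  atom 2: O, bond orders sum to 2 (valence 2) → 0 H
  atom 3: C, bond orders sum to 4 (valence 4) → 0 H
  atom 4: O, bond orders sum to 2 (valence 2) → 0 H
  atom 5: C, bond orders sum to 3 (valence 4) → 1 H
  atom 6: C, bond orders sum to 3 (valence 4) → 1 H
  atom 7: C, bond orders sum to 1 (valence 4) → 3 H
  atom 8: C, bond orders sum to 4 (valence 4) → 0 H
  atom 9: O, bond orders sum to 2 (valence 2) → 0 H
  atom 10: O, bond orders sum to 1 (valence 2) → 1 H
  atom 11: aromatic c, 3 neighbours → 0 H
  atom 12: aromatic c, 3 neighbours → 0 H
  atom 13: N, bond orders sum to 1 (valence 3) → 2 H
  atom 14: aromatic c, 3 neighbours → 0 H
  atom 15: Br (halogen, monovalent) → 0 H
  atom 16: aromatic c, 3 neighbours → 0 H
  atom 17: aromatic c, 3 neighbours → 0 H
  atom 18: aromatic c, 2 neighbours → 1 H
  atom 19: N, bond orders sum to 1 (valence 3) → 2 H
  atom 20: C, bond orders sum to 4 (valence 4) → 0 H
  atom 21: C, bond orders sum to 1 (valence 4) → 3 H
  atom 22: O, bond orders sum to 2 (valence 2) → 0 H
Totals → C:14, H:17, Br:1, N:2, O:5.
In Hill order: C14H17BrN2O5.

C14H17BrN2O5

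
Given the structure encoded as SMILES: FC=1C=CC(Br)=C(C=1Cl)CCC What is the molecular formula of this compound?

C9H9BrClF

Walk through each heavy atom and fill implicit hydrogens from standard valence (C 4, N 3, O 2, S 2, halogen 1):
  atom 1: F (halogen, monovalent) → 0 H
  atom 2: C, bond orders sum to 4 (valence 4) → 0 H
  atom 3: C, bond orders sum to 3 (valence 4) → 1 H
  atom 4: C, bond orders sum to 3 (valence 4) → 1 H
  atom 5: C, bond orders sum to 4 (valence 4) → 0 H
  atom 6: Br (halogen, monovalent) → 0 H
  atom 7: C, bond orders sum to 4 (valence 4) → 0 H
  atom 8: C, bond orders sum to 4 (valence 4) → 0 H
  atom 9: Cl (halogen, monovalent) → 0 H
  atom 10: C, bond orders sum to 2 (valence 4) → 2 H
  atom 11: C, bond orders sum to 2 (valence 4) → 2 H
  atom 12: C, bond orders sum to 1 (valence 4) → 3 H
Totals → C:9, H:9, Br:1, Cl:1, F:1.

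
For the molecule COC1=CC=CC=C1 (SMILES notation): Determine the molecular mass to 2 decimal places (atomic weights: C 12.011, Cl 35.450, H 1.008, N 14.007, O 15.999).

First, the molecular formula is C7H8O (counting implicit H from valence).
  C: 7 × 12.011 = 84.077
  H: 8 × 1.008 = 8.064
  O: 1 × 15.999 = 15.999
Sum: 7×12.011 + 8×1.008 + 1×15.999 = 108.140 → 108.14 g/mol.

108.14 g/mol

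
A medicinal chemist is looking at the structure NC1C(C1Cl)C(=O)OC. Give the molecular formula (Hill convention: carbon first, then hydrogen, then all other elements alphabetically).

Walk through each heavy atom and fill implicit hydrogens from standard valence (C 4, N 3, O 2, S 2, halogen 1):
  atom 1: N, bond orders sum to 1 (valence 3) → 2 H
  atom 2: C, bond orders sum to 3 (valence 4) → 1 H
  atom 3: C, bond orders sum to 3 (valence 4) → 1 H
  atom 4: C, bond orders sum to 3 (valence 4) → 1 H
  atom 5: Cl (halogen, monovalent) → 0 H
  atom 6: C, bond orders sum to 4 (valence 4) → 0 H
  atom 7: O, bond orders sum to 2 (valence 2) → 0 H
  atom 8: O, bond orders sum to 2 (valence 2) → 0 H
  atom 9: C, bond orders sum to 1 (valence 4) → 3 H
Totals → C:5, H:8, Cl:1, N:1, O:2.

C5H8ClNO2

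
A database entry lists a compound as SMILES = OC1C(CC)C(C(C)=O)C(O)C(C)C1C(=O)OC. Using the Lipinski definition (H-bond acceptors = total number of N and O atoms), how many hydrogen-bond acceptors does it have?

5

N atoms: 0; O atoms: 5.
Lipinski HBA = 0 + 5 = 5.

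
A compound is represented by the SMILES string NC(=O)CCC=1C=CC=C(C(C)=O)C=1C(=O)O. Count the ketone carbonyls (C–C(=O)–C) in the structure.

1

The ketone motif appears at heavy-atom position 11 in the SMILES.
Other groups present: 1 amide, 1 carboxylic acid.
Ketone count: 1.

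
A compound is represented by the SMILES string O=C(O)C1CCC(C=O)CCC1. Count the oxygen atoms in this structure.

3

Scan the SMILES for O atoms (remember two-letter symbols like Cl and Br are single atoms).
Oxygen count: 3.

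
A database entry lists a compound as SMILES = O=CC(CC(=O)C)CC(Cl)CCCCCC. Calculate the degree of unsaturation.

2

Degree of unsaturation = (number of rings) + (number of π bonds).
Ring closures in the SMILES: 0.
π bonds: 2 double bonds (each 1 DoU) → 2 DoU from unsaturation.
Total DoU = 0 + 2 = 2.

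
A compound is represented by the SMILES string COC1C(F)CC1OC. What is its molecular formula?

C6H11FO2

Walk through each heavy atom and fill implicit hydrogens from standard valence (C 4, N 3, O 2, S 2, halogen 1):
  atom 1: C, bond orders sum to 1 (valence 4) → 3 H
  atom 2: O, bond orders sum to 2 (valence 2) → 0 H
  atom 3: C, bond orders sum to 3 (valence 4) → 1 H
  atom 4: C, bond orders sum to 3 (valence 4) → 1 H
  atom 5: F (halogen, monovalent) → 0 H
  atom 6: C, bond orders sum to 2 (valence 4) → 2 H
  atom 7: C, bond orders sum to 3 (valence 4) → 1 H
  atom 8: O, bond orders sum to 2 (valence 2) → 0 H
  atom 9: C, bond orders sum to 1 (valence 4) → 3 H
Totals → C:6, H:11, F:1, O:2.
In Hill order: C6H11FO2.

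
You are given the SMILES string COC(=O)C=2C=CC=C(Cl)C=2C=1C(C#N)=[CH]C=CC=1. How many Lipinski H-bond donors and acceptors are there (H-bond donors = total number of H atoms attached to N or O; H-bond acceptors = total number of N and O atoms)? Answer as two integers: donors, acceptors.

0, 3

Donors: find every N or O and count the H atoms it carries.
  atom 2 (O): bond orders sum to 2 → 0 H
  atom 4 (O): bond orders sum to 2 → 0 H
  atom 15 (N): bond orders sum to 3 → 0 H
Lipinski HBD = 0.
Acceptors: N atoms = 1, O atoms = 2 → HBA = 3.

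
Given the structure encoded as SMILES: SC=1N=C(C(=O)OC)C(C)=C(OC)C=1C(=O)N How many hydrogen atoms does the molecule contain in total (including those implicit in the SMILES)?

12

Walk through each heavy atom and fill implicit hydrogens from standard valence (C 4, N 3, O 2, S 2, halogen 1):
  atom 1: S, bond orders sum to 1 (valence 2) → 1 H
  atom 2: C, bond orders sum to 4 (valence 4) → 0 H
  atom 3: N, bond orders sum to 3 (valence 3) → 0 H
  atom 4: C, bond orders sum to 4 (valence 4) → 0 H
  atom 5: C, bond orders sum to 4 (valence 4) → 0 H
  atom 6: O, bond orders sum to 2 (valence 2) → 0 H
  atom 7: O, bond orders sum to 2 (valence 2) → 0 H
  atom 8: C, bond orders sum to 1 (valence 4) → 3 H
  atom 9: C, bond orders sum to 4 (valence 4) → 0 H
  atom 10: C, bond orders sum to 1 (valence 4) → 3 H
  atom 11: C, bond orders sum to 4 (valence 4) → 0 H
  atom 12: O, bond orders sum to 2 (valence 2) → 0 H
  atom 13: C, bond orders sum to 1 (valence 4) → 3 H
  atom 14: C, bond orders sum to 4 (valence 4) → 0 H
  atom 15: C, bond orders sum to 4 (valence 4) → 0 H
  atom 16: O, bond orders sum to 2 (valence 2) → 0 H
  atom 17: N, bond orders sum to 1 (valence 3) → 2 H
Total hydrogens: 12.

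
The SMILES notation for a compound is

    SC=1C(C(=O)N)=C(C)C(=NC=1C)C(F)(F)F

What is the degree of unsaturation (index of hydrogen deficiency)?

Degree of unsaturation = (number of rings) + (number of π bonds).
Ring closures in the SMILES: 1.
π bonds: 4 double bonds (each 1 DoU) → 4 DoU from unsaturation.
Total DoU = 1 + 4 = 5.

5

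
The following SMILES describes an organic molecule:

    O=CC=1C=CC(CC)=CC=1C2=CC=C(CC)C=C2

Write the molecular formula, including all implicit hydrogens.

Walk through each heavy atom and fill implicit hydrogens from standard valence (C 4, N 3, O 2, S 2, halogen 1):
  atom 1: O, bond orders sum to 2 (valence 2) → 0 H
  atom 2: C, bond orders sum to 3 (valence 4) → 1 H
  atom 3: C, bond orders sum to 4 (valence 4) → 0 H
  atom 4: C, bond orders sum to 3 (valence 4) → 1 H
  atom 5: C, bond orders sum to 3 (valence 4) → 1 H
  atom 6: C, bond orders sum to 4 (valence 4) → 0 H
  atom 7: C, bond orders sum to 2 (valence 4) → 2 H
  atom 8: C, bond orders sum to 1 (valence 4) → 3 H
  atom 9: C, bond orders sum to 3 (valence 4) → 1 H
  atom 10: C, bond orders sum to 4 (valence 4) → 0 H
  atom 11: C, bond orders sum to 4 (valence 4) → 0 H
  atom 12: C, bond orders sum to 3 (valence 4) → 1 H
  atom 13: C, bond orders sum to 3 (valence 4) → 1 H
  atom 14: C, bond orders sum to 4 (valence 4) → 0 H
  atom 15: C, bond orders sum to 2 (valence 4) → 2 H
  atom 16: C, bond orders sum to 1 (valence 4) → 3 H
  atom 17: C, bond orders sum to 3 (valence 4) → 1 H
  atom 18: C, bond orders sum to 3 (valence 4) → 1 H
Totals → C:17, H:18, O:1.
In Hill order: C17H18O.

C17H18O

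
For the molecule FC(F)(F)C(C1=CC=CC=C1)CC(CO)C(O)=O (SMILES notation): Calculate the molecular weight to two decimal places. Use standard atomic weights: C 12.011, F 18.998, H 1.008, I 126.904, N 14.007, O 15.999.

262.23 g/mol

First, the molecular formula is C12H13F3O3 (counting implicit H from valence).
  C: 12 × 12.011 = 144.132
  F: 3 × 18.998 = 56.994
  H: 13 × 1.008 = 13.104
  O: 3 × 15.999 = 47.997
Sum: 12×12.011 + 3×18.998 + 13×1.008 + 3×15.999 = 262.227 → 262.23 g/mol.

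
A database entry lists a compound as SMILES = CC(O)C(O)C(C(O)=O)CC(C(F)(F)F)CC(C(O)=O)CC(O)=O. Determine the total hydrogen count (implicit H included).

Walk through each heavy atom and fill implicit hydrogens from standard valence (C 4, N 3, O 2, S 2, halogen 1):
  atom 1: C, bond orders sum to 1 (valence 4) → 3 H
  atom 2: C, bond orders sum to 3 (valence 4) → 1 H
  atom 3: O, bond orders sum to 1 (valence 2) → 1 H
  atom 4: C, bond orders sum to 3 (valence 4) → 1 H
  atom 5: O, bond orders sum to 1 (valence 2) → 1 H
  atom 6: C, bond orders sum to 3 (valence 4) → 1 H
  atom 7: C, bond orders sum to 4 (valence 4) → 0 H
  atom 8: O, bond orders sum to 1 (valence 2) → 1 H
  atom 9: O, bond orders sum to 2 (valence 2) → 0 H
  atom 10: C, bond orders sum to 2 (valence 4) → 2 H
  atom 11: C, bond orders sum to 3 (valence 4) → 1 H
  atom 12: C, bond orders sum to 4 (valence 4) → 0 H
  atom 13: F (halogen, monovalent) → 0 H
  atom 14: F (halogen, monovalent) → 0 H
  atom 15: F (halogen, monovalent) → 0 H
  atom 16: C, bond orders sum to 2 (valence 4) → 2 H
  atom 17: C, bond orders sum to 3 (valence 4) → 1 H
  atom 18: C, bond orders sum to 4 (valence 4) → 0 H
  atom 19: O, bond orders sum to 1 (valence 2) → 1 H
  atom 20: O, bond orders sum to 2 (valence 2) → 0 H
  atom 21: C, bond orders sum to 2 (valence 4) → 2 H
  atom 22: C, bond orders sum to 4 (valence 4) → 0 H
  atom 23: O, bond orders sum to 1 (valence 2) → 1 H
  atom 24: O, bond orders sum to 2 (valence 2) → 0 H
Total hydrogens: 19.

19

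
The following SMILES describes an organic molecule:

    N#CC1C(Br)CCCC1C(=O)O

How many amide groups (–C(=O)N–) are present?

0

Scan the SMILES for the amide motif — none present.
Groups that are present: 1 carboxylic acid, 1 nitrile.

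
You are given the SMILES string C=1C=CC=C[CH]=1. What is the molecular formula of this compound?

C6H6

Walk through each heavy atom and fill implicit hydrogens from standard valence (C 4, N 3, O 2, S 2, halogen 1):
  atom 1: C, bond orders sum to 3 (valence 4) → 1 H
  atom 2: C, bond orders sum to 3 (valence 4) → 1 H
  atom 3: C, bond orders sum to 3 (valence 4) → 1 H
  atom 4: C, bond orders sum to 3 (valence 4) → 1 H
  atom 5: C, bond orders sum to 3 (valence 4) → 1 H
  atom 6: C with explicit H count 1
Totals → C:6, H:6.
In Hill order: C6H6.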